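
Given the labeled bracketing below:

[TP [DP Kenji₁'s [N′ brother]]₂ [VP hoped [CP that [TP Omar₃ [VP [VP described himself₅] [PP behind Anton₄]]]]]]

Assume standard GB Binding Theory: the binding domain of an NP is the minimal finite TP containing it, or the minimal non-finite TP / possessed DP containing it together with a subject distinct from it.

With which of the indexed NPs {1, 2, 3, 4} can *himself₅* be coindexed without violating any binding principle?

*himself* is an anaphor, so Principle A applies: it must be bound in its binding domain.
Binding domain of *himself₅*: the embedded TP, whose subject is Omar₃.
*Kenji₁* does not c-command the anaphor → cannot bind it.
*[Kenji₁'s brother]₂* c-commands the anaphor but is outside its binding domain → cannot satisfy Principle A.
*Omar₃* c-commands the anaphor within its binding domain → licit binder.
*Anton₄* does not c-command the anaphor → cannot bind it.

{3}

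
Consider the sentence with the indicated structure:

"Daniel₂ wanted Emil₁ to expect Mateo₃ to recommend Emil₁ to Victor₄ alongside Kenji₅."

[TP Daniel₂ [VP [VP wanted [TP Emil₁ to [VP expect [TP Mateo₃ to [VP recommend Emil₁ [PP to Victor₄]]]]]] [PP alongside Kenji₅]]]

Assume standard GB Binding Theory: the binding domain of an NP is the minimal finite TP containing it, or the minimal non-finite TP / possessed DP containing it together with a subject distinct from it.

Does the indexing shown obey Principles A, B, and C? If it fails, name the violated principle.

The two coindexed NPs are *Emil₁* (the higher occurrence) and *Emil₁* (the lower occurrence).
*Emil₁* (the lower occurrence) is an R-expression. Principle C requires it to be free everywhere.
*Emil₁* (the higher occurrence) c-commands it and carries the same index.
The R-expression is bound → Principle C violation.

Principle C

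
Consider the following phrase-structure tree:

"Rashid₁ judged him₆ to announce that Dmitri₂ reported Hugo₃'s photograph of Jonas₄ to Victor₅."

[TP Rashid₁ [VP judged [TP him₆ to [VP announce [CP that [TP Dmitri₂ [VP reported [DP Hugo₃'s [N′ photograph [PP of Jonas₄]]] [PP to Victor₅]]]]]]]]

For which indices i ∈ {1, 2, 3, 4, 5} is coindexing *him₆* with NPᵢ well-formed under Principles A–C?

*him* is a pronoun, so Principle B applies: it must be free in its binding domain.
Binding domain of *him₆*: the matrix TP, whose subject is Rashid₁.
*Rashid₁* c-commands the pronoun within its binding domain → coindexation would violate Principle B.
*Dmitri₂*: the pronoun c-commands this R-expression → coindexation would violate Principle C on *Dmitri₂*.
*Hugo₃*: the pronoun c-commands this R-expression → coindexation would violate Principle C on *Hugo₃*.
*Jonas₄*: the pronoun c-commands this R-expression → coindexation would violate Principle C on *Jonas₄*.
*Victor₅*: the pronoun c-commands this R-expression → coindexation would violate Principle C on *Victor₅*.

none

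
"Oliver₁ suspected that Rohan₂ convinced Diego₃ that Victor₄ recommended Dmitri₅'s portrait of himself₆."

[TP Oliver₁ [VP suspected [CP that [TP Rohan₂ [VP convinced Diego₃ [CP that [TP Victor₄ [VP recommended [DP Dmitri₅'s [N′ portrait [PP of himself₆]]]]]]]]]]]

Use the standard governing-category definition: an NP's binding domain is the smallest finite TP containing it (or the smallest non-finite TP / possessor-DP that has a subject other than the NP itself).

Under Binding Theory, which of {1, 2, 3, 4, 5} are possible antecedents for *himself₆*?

{5}

*himself* is an anaphor, so Principle A applies: it must be bound in its binding domain.
Binding domain of *himself₆*: the possessed DP, whose subject is Dmitri₅.
*Oliver₁* c-commands the anaphor but is outside its binding domain → cannot satisfy Principle A.
*Rohan₂* c-commands the anaphor but is outside its binding domain → cannot satisfy Principle A.
*Diego₃* c-commands the anaphor but is outside its binding domain → cannot satisfy Principle A.
*Victor₄* c-commands the anaphor but is outside its binding domain → cannot satisfy Principle A.
*Dmitri₅* c-commands the anaphor within its binding domain → licit binder.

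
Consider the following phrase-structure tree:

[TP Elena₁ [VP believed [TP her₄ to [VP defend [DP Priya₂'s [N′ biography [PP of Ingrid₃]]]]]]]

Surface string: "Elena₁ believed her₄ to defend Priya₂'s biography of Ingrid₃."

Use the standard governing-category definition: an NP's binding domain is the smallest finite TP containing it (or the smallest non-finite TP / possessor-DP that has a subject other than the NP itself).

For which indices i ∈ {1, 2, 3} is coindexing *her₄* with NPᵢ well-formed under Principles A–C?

*her* is a pronoun, so Principle B applies: it must be free in its binding domain.
Binding domain of *her₄*: the matrix TP, whose subject is Elena₁.
*Elena₁* c-commands the pronoun within its binding domain → coindexation would violate Principle B.
*Priya₂*: the pronoun c-commands this R-expression → coindexation would violate Principle C on *Priya₂*.
*Ingrid₃*: the pronoun c-commands this R-expression → coindexation would violate Principle C on *Ingrid₃*.

none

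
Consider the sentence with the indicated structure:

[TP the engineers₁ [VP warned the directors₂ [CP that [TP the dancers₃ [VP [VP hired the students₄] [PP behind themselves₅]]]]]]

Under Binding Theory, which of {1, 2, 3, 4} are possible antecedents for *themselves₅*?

{3}

*themselves* is an anaphor, so Principle A applies: it must be bound in its binding domain.
Binding domain of *themselves₅*: the embedded TP, whose subject is the dancers₃.
*the engineers₁* c-commands the anaphor but is outside its binding domain → cannot satisfy Principle A.
*the directors₂* c-commands the anaphor but is outside its binding domain → cannot satisfy Principle A.
*the dancers₃* c-commands the anaphor within its binding domain → licit binder.
*the students₄* does not c-command the anaphor → cannot bind it.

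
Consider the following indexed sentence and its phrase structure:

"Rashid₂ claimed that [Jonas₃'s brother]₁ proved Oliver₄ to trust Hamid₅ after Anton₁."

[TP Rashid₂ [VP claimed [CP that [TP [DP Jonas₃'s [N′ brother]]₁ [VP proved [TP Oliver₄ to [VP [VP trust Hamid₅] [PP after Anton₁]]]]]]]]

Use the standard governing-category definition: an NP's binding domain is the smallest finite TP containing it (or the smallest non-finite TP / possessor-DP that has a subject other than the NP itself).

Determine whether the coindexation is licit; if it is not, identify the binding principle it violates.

Principle C

The two coindexed NPs are *[Jonas₃'s brother]₁* and *Anton₁*.
*Anton₁* is an R-expression. Principle C requires it to be free everywhere.
*[Jonas₃'s brother]₁* c-commands it and carries the same index.
The R-expression is bound → Principle C violation.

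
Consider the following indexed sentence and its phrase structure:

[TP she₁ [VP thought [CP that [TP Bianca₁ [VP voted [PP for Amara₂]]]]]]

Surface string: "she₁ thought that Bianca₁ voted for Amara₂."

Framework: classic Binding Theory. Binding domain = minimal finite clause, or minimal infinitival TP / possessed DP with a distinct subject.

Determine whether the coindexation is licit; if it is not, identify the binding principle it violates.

Principle C

The two coindexed NPs are *she₁* and *Bianca₁*.
*Bianca₁* is an R-expression. Principle C requires it to be free everywhere.
*she₁* c-commands it and carries the same index.
The R-expression is bound → Principle C violation.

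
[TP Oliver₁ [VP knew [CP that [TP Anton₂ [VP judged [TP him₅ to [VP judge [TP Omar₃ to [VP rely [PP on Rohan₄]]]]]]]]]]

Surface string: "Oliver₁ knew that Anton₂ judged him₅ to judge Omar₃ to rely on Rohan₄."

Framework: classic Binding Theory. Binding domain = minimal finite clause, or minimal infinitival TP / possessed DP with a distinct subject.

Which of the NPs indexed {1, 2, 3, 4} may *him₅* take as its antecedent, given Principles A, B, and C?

*him* is a pronoun, so Principle B applies: it must be free in its binding domain.
Binding domain of *him₅*: the embedded TP, whose subject is Anton₂.
*Oliver₁* c-commands the pronoun but from outside its binding domain, and is not c-commanded by it → coindexation permitted.
*Anton₂* c-commands the pronoun within its binding domain → coindexation would violate Principle B.
*Omar₃*: the pronoun c-commands this R-expression → coindexation would violate Principle C on *Omar₃*.
*Rohan₄*: the pronoun c-commands this R-expression → coindexation would violate Principle C on *Rohan₄*.

{1}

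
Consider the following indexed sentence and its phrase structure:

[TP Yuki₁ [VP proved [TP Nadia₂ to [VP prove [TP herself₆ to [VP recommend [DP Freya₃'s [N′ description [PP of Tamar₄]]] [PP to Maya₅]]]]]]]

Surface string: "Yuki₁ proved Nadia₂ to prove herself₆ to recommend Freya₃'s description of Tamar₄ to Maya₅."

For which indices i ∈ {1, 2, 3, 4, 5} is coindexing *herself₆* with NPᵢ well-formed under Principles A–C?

*herself* is an anaphor, so Principle A applies: it must be bound in its binding domain.
Binding domain of *herself₆*: the embedded TP, whose subject is Nadia₂.
*Yuki₁* c-commands the anaphor but is outside its binding domain → cannot satisfy Principle A.
*Nadia₂* c-commands the anaphor within its binding domain → licit binder.
*Freya₃* does not c-command the anaphor → cannot bind it.
*Tamar₄* does not c-command the anaphor → cannot bind it.
*Maya₅* does not c-command the anaphor → cannot bind it.

{2}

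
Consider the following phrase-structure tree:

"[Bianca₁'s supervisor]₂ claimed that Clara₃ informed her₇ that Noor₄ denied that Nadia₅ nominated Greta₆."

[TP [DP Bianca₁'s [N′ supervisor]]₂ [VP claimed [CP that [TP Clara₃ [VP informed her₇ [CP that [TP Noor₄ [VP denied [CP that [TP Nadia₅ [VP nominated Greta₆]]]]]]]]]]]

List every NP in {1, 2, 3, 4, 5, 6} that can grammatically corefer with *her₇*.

*her* is a pronoun, so Principle B applies: it must be free in its binding domain.
Binding domain of *her₇*: the embedded TP, whose subject is Clara₃.
*Bianca₁* and the pronoun do not c-command one another → neither Principle B nor Principle C is at stake; coindexation permitted.
*[Bianca₁'s supervisor]₂* c-commands the pronoun but from outside its binding domain, and is not c-commanded by it → coindexation permitted.
*Clara₃* c-commands the pronoun within its binding domain → coindexation would violate Principle B.
*Noor₄*: the pronoun c-commands this R-expression → coindexation would violate Principle C on *Noor₄*.
*Nadia₅*: the pronoun c-commands this R-expression → coindexation would violate Principle C on *Nadia₅*.
*Greta₆*: the pronoun c-commands this R-expression → coindexation would violate Principle C on *Greta₆*.

{1, 2}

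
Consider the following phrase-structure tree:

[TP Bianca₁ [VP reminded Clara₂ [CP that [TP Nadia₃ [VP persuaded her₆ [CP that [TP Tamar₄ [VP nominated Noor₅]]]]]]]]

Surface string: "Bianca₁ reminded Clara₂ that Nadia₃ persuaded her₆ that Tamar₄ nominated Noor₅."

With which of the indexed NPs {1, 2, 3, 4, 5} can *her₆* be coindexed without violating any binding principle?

*her* is a pronoun, so Principle B applies: it must be free in its binding domain.
Binding domain of *her₆*: the embedded TP, whose subject is Nadia₃.
*Bianca₁* c-commands the pronoun but from outside its binding domain, and is not c-commanded by it → coindexation permitted.
*Clara₂* c-commands the pronoun but from outside its binding domain, and is not c-commanded by it → coindexation permitted.
*Nadia₃* c-commands the pronoun within its binding domain → coindexation would violate Principle B.
*Tamar₄*: the pronoun c-commands this R-expression → coindexation would violate Principle C on *Tamar₄*.
*Noor₅*: the pronoun c-commands this R-expression → coindexation would violate Principle C on *Noor₅*.

{1, 2}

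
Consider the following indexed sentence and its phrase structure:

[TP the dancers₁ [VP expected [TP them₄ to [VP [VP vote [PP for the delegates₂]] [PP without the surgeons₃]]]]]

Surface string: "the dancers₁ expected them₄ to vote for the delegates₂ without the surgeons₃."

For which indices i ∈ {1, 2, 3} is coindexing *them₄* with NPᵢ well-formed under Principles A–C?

*them* is a pronoun, so Principle B applies: it must be free in its binding domain.
Binding domain of *them₄*: the matrix TP, whose subject is the dancers₁.
*the dancers₁* c-commands the pronoun within its binding domain → coindexation would violate Principle B.
*the delegates₂*: the pronoun c-commands this R-expression → coindexation would violate Principle C on *the delegates₂*.
*the surgeons₃*: the pronoun c-commands this R-expression → coindexation would violate Principle C on *the surgeons₃*.

none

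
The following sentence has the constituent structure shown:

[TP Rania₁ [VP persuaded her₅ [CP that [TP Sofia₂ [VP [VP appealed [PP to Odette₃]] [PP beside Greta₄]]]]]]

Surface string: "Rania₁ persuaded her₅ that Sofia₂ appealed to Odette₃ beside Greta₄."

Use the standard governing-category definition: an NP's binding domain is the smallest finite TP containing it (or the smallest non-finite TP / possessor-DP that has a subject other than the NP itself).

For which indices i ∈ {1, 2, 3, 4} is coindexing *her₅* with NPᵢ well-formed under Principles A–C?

*her* is a pronoun, so Principle B applies: it must be free in its binding domain.
Binding domain of *her₅*: the matrix TP, whose subject is Rania₁.
*Rania₁* c-commands the pronoun within its binding domain → coindexation would violate Principle B.
*Sofia₂*: the pronoun c-commands this R-expression → coindexation would violate Principle C on *Sofia₂*.
*Odette₃*: the pronoun c-commands this R-expression → coindexation would violate Principle C on *Odette₃*.
*Greta₄*: the pronoun c-commands this R-expression → coindexation would violate Principle C on *Greta₄*.

none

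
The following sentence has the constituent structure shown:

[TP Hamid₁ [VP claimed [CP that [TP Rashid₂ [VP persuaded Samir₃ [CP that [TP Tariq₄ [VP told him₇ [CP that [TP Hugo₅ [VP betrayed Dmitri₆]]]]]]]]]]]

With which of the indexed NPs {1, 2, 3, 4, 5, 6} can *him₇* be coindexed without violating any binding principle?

*him* is a pronoun, so Principle B applies: it must be free in its binding domain.
Binding domain of *him₇*: the embedded TP, whose subject is Tariq₄.
*Hamid₁* c-commands the pronoun but from outside its binding domain, and is not c-commanded by it → coindexation permitted.
*Rashid₂* c-commands the pronoun but from outside its binding domain, and is not c-commanded by it → coindexation permitted.
*Samir₃* c-commands the pronoun but from outside its binding domain, and is not c-commanded by it → coindexation permitted.
*Tariq₄* c-commands the pronoun within its binding domain → coindexation would violate Principle B.
*Hugo₅*: the pronoun c-commands this R-expression → coindexation would violate Principle C on *Hugo₅*.
*Dmitri₆*: the pronoun c-commands this R-expression → coindexation would violate Principle C on *Dmitri₆*.

{1, 2, 3}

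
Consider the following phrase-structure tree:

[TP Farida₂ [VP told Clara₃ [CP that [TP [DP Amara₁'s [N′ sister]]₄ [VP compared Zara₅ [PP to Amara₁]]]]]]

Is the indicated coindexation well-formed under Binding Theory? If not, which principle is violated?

grammatical

The two coindexed NPs are *Amara₁* and *Amara₁*.
*Amara₁* is an R-expression; no coindexed NP c-commands it, so Principle C holds.
*Amara₁* is an R-expression; *Amara₁* does not c-command it, and no other NP shares its index, so Principle C is satisfied.
All principles are respected.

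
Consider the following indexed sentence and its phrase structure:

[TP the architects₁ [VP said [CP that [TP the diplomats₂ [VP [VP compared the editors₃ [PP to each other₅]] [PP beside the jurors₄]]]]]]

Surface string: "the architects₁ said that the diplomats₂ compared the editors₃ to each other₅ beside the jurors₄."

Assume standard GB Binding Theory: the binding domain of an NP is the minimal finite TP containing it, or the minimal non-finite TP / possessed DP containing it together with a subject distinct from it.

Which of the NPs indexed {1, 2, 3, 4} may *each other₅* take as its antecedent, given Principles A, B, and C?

{2, 3}

*each other* is an anaphor, so Principle A applies: it must be bound in its binding domain.
Binding domain of *each other₅*: the embedded TP, whose subject is the diplomats₂.
*the architects₁* c-commands the anaphor but is outside its binding domain → cannot satisfy Principle A.
*the diplomats₂* c-commands the anaphor within its binding domain → licit binder.
*the editors₃* c-commands the anaphor within its binding domain → licit binder.
*the jurors₄* does not c-command the anaphor → cannot bind it.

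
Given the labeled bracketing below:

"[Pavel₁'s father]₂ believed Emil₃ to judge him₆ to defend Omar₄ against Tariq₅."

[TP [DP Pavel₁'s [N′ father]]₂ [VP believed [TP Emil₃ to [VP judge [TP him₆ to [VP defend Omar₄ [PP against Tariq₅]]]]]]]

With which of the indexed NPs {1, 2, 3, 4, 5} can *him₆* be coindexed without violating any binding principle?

{1, 2}

*him* is a pronoun, so Principle B applies: it must be free in its binding domain.
Binding domain of *him₆*: the embedded TP, whose subject is Emil₃.
*Pavel₁* and the pronoun do not c-command one another → neither Principle B nor Principle C is at stake; coindexation permitted.
*[Pavel₁'s father]₂* c-commands the pronoun but from outside its binding domain, and is not c-commanded by it → coindexation permitted.
*Emil₃* c-commands the pronoun within its binding domain → coindexation would violate Principle B.
*Omar₄*: the pronoun c-commands this R-expression → coindexation would violate Principle C on *Omar₄*.
*Tariq₅*: the pronoun c-commands this R-expression → coindexation would violate Principle C on *Tariq₅*.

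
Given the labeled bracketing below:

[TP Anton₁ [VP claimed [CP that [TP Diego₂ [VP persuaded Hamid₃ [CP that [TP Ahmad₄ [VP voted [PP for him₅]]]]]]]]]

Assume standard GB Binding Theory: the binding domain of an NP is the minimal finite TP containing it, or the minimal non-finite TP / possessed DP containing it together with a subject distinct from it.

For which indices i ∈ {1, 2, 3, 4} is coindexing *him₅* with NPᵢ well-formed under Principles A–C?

*him* is a pronoun, so Principle B applies: it must be free in its binding domain.
Binding domain of *him₅*: the embedded TP, whose subject is Ahmad₄.
*Anton₁* c-commands the pronoun but from outside its binding domain, and is not c-commanded by it → coindexation permitted.
*Diego₂* c-commands the pronoun but from outside its binding domain, and is not c-commanded by it → coindexation permitted.
*Hamid₃* c-commands the pronoun but from outside its binding domain, and is not c-commanded by it → coindexation permitted.
*Ahmad₄* c-commands the pronoun within its binding domain → coindexation would violate Principle B.

{1, 2, 3}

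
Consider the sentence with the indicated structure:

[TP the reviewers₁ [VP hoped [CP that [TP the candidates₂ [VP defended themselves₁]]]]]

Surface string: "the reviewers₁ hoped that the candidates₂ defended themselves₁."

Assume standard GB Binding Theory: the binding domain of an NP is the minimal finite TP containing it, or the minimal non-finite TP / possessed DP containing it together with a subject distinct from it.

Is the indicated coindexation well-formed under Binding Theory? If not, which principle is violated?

Principle A

The two coindexed NPs are *the reviewers₁* and *themselves₁*.
*themselves₁* is an anaphor. Principle A requires it to be bound within its binding domain — the embedded TP, whose subject is the candidates₂.
Within that domain it is c-commanded by *the candidates₂*, which does not share its index.
*the reviewers₁* does c-command the anaphor, but from outside its binding domain.
The anaphor is unbound in its domain → Principle A violation.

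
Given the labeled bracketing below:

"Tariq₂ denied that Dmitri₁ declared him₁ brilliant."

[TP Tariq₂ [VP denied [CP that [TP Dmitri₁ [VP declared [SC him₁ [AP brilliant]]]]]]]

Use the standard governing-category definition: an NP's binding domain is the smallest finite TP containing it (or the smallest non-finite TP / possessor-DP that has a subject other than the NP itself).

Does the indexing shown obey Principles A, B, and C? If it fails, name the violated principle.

The two coindexed NPs are *Dmitri₁* and *him₁*.
*him₁* is a pronoun. Its binding domain is the embedded TP, whose subject is Dmitri₁.
*Dmitri₁* c-commands it within that domain and carries the same index.
The pronoun is locally bound → Principle B violation.

Principle B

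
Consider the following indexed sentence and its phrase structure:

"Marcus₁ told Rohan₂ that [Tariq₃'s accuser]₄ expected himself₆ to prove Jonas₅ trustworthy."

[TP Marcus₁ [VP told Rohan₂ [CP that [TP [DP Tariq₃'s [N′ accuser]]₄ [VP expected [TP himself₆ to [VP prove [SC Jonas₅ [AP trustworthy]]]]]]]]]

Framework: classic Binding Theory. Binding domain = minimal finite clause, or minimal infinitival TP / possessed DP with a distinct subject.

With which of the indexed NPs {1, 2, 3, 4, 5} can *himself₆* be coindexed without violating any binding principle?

{4}

*himself* is an anaphor, so Principle A applies: it must be bound in its binding domain.
Binding domain of *himself₆*: the embedded TP, whose subject is [Tariq₃'s accuser]₄.
*Marcus₁* c-commands the anaphor but is outside its binding domain → cannot satisfy Principle A.
*Rohan₂* c-commands the anaphor but is outside its binding domain → cannot satisfy Principle A.
*Tariq₃* does not c-command the anaphor → cannot bind it.
*[Tariq₃'s accuser]₄* c-commands the anaphor within its binding domain → licit binder.
*Jonas₅* does not c-command the anaphor → cannot bind it.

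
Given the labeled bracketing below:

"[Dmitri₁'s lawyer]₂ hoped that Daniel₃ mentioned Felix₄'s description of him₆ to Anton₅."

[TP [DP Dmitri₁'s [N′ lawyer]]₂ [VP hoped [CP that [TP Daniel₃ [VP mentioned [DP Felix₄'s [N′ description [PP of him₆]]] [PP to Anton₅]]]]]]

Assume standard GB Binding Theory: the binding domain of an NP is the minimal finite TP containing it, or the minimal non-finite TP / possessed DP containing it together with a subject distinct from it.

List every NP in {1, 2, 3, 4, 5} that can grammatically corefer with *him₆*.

*him* is a pronoun, so Principle B applies: it must be free in its binding domain.
Binding domain of *him₆*: the possessed DP, whose subject is Felix₄.
*Dmitri₁* and the pronoun do not c-command one another → neither Principle B nor Principle C is at stake; coindexation permitted.
*[Dmitri₁'s lawyer]₂* c-commands the pronoun but from outside its binding domain, and is not c-commanded by it → coindexation permitted.
*Daniel₃* c-commands the pronoun but from outside its binding domain, and is not c-commanded by it → coindexation permitted.
*Felix₄* c-commands the pronoun within its binding domain → coindexation would violate Principle B.
*Anton₅* and the pronoun do not c-command one another → neither Principle B nor Principle C is at stake; coindexation permitted.

{1, 2, 3, 5}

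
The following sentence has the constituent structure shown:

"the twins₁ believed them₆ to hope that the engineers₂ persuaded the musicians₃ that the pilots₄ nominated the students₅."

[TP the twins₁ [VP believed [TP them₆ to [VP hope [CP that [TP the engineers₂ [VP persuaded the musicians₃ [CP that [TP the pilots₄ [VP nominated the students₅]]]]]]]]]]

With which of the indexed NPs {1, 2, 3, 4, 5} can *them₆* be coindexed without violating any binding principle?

*them* is a pronoun, so Principle B applies: it must be free in its binding domain.
Binding domain of *them₆*: the matrix TP, whose subject is the twins₁.
*the twins₁* c-commands the pronoun within its binding domain → coindexation would violate Principle B.
*the engineers₂*: the pronoun c-commands this R-expression → coindexation would violate Principle C on *the engineers₂*.
*the musicians₃*: the pronoun c-commands this R-expression → coindexation would violate Principle C on *the musicians₃*.
*the pilots₄*: the pronoun c-commands this R-expression → coindexation would violate Principle C on *the pilots₄*.
*the students₅*: the pronoun c-commands this R-expression → coindexation would violate Principle C on *the students₅*.

none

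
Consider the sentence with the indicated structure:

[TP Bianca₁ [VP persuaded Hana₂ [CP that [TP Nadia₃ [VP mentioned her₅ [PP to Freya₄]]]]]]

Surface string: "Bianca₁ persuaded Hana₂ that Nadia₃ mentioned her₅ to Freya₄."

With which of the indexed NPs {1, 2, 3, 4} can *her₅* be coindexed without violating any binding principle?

{1, 2}

*her* is a pronoun, so Principle B applies: it must be free in its binding domain.
Binding domain of *her₅*: the embedded TP, whose subject is Nadia₃.
*Bianca₁* c-commands the pronoun but from outside its binding domain, and is not c-commanded by it → coindexation permitted.
*Hana₂* c-commands the pronoun but from outside its binding domain, and is not c-commanded by it → coindexation permitted.
*Nadia₃* c-commands the pronoun within its binding domain → coindexation would violate Principle B.
*Freya₄*: the pronoun c-commands this R-expression → coindexation would violate Principle C on *Freya₄*.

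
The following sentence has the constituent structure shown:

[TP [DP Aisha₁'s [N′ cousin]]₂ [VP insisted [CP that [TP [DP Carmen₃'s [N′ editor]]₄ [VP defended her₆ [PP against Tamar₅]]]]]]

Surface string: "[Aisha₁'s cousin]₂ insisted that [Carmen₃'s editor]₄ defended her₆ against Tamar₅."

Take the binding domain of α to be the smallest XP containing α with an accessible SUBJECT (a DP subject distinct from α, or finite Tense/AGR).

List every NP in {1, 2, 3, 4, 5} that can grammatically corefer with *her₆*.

*her* is a pronoun, so Principle B applies: it must be free in its binding domain.
Binding domain of *her₆*: the embedded TP, whose subject is [Carmen₃'s editor]₄.
*Aisha₁* and the pronoun do not c-command one another → neither Principle B nor Principle C is at stake; coindexation permitted.
*[Aisha₁'s cousin]₂* c-commands the pronoun but from outside its binding domain, and is not c-commanded by it → coindexation permitted.
*Carmen₃* and the pronoun do not c-command one another → neither Principle B nor Principle C is at stake; coindexation permitted.
*[Carmen₃'s editor]₄* c-commands the pronoun within its binding domain → coindexation would violate Principle B.
*Tamar₅*: the pronoun c-commands this R-expression → coindexation would violate Principle C on *Tamar₅*.

{1, 2, 3}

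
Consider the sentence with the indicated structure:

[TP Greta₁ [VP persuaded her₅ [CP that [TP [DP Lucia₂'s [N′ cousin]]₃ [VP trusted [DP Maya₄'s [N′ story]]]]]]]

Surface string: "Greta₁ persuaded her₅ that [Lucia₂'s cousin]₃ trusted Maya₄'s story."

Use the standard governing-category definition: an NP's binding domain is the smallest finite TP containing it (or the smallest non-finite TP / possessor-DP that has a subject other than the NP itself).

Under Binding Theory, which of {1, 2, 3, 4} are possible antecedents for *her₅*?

none

*her* is a pronoun, so Principle B applies: it must be free in its binding domain.
Binding domain of *her₅*: the matrix TP, whose subject is Greta₁.
*Greta₁* c-commands the pronoun within its binding domain → coindexation would violate Principle B.
*Lucia₂*: the pronoun c-commands this R-expression → coindexation would violate Principle C on *Lucia₂*.
*[Lucia₂'s cousin]₃*: the pronoun c-commands this R-expression → coindexation would violate Principle C on *[Lucia₂'s cousin]₃*.
*Maya₄*: the pronoun c-commands this R-expression → coindexation would violate Principle C on *Maya₄*.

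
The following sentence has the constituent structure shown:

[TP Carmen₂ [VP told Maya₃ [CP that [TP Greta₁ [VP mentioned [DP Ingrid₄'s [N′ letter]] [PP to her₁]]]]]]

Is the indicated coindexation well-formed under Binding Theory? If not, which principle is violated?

The two coindexed NPs are *Greta₁* and *her₁*.
*her₁* is a pronoun. Its binding domain is the embedded TP, whose subject is Greta₁.
*Greta₁* c-commands it within that domain and carries the same index.
The pronoun is locally bound → Principle B violation.

Principle B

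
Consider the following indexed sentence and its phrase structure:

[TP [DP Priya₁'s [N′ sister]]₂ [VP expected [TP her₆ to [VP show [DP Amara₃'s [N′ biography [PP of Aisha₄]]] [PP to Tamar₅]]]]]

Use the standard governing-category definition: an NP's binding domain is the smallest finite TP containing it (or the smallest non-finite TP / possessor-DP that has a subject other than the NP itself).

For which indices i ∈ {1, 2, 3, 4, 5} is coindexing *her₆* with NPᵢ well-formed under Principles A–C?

{1}

*her* is a pronoun, so Principle B applies: it must be free in its binding domain.
Binding domain of *her₆*: the matrix TP, whose subject is [Priya₁'s sister]₂.
*Priya₁* and the pronoun do not c-command one another → neither Principle B nor Principle C is at stake; coindexation permitted.
*[Priya₁'s sister]₂* c-commands the pronoun within its binding domain → coindexation would violate Principle B.
*Amara₃*: the pronoun c-commands this R-expression → coindexation would violate Principle C on *Amara₃*.
*Aisha₄*: the pronoun c-commands this R-expression → coindexation would violate Principle C on *Aisha₄*.
*Tamar₅*: the pronoun c-commands this R-expression → coindexation would violate Principle C on *Tamar₅*.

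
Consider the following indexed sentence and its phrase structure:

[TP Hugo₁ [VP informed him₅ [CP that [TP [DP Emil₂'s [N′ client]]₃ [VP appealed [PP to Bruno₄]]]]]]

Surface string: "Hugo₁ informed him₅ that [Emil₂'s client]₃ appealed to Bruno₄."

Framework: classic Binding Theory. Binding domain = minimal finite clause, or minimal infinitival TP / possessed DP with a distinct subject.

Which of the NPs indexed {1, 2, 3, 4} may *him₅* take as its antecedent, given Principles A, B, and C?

*him* is a pronoun, so Principle B applies: it must be free in its binding domain.
Binding domain of *him₅*: the matrix TP, whose subject is Hugo₁.
*Hugo₁* c-commands the pronoun within its binding domain → coindexation would violate Principle B.
*Emil₂*: the pronoun c-commands this R-expression → coindexation would violate Principle C on *Emil₂*.
*[Emil₂'s client]₃*: the pronoun c-commands this R-expression → coindexation would violate Principle C on *[Emil₂'s client]₃*.
*Bruno₄*: the pronoun c-commands this R-expression → coindexation would violate Principle C on *Bruno₄*.

none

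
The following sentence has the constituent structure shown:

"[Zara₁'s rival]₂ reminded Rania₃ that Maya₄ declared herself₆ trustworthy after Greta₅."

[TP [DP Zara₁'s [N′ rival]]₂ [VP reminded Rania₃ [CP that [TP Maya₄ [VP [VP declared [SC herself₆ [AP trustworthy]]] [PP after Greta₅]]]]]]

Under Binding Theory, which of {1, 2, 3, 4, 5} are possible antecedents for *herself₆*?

{4}

*herself* is an anaphor, so Principle A applies: it must be bound in its binding domain.
Binding domain of *herself₆*: the embedded TP, whose subject is Maya₄.
*Zara₁* does not c-command the anaphor → cannot bind it.
*[Zara₁'s rival]₂* c-commands the anaphor but is outside its binding domain → cannot satisfy Principle A.
*Rania₃* c-commands the anaphor but is outside its binding domain → cannot satisfy Principle A.
*Maya₄* c-commands the anaphor within its binding domain → licit binder.
*Greta₅* does not c-command the anaphor → cannot bind it.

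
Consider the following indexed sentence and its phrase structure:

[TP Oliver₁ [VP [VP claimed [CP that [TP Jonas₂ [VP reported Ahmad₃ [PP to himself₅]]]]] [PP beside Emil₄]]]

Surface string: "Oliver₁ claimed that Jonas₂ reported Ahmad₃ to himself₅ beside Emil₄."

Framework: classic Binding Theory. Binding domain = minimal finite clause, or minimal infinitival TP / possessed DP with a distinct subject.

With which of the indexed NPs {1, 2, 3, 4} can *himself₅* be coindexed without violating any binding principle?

{2, 3}

*himself* is an anaphor, so Principle A applies: it must be bound in its binding domain.
Binding domain of *himself₅*: the embedded TP, whose subject is Jonas₂.
*Oliver₁* c-commands the anaphor but is outside its binding domain → cannot satisfy Principle A.
*Jonas₂* c-commands the anaphor within its binding domain → licit binder.
*Ahmad₃* c-commands the anaphor within its binding domain → licit binder.
*Emil₄* does not c-command the anaphor → cannot bind it.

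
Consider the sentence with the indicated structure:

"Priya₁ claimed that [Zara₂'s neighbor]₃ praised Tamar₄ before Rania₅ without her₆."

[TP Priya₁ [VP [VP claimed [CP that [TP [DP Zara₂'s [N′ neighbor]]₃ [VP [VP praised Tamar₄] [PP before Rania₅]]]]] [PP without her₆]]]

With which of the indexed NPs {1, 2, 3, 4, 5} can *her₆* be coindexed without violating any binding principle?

{2, 3, 4, 5}

*her* is a pronoun, so Principle B applies: it must be free in its binding domain.
Binding domain of *her₆*: the matrix TP, whose subject is Priya₁.
*Priya₁* c-commands the pronoun within its binding domain → coindexation would violate Principle B.
*Zara₂* and the pronoun do not c-command one another → neither Principle B nor Principle C is at stake; coindexation permitted.
*[Zara₂'s neighbor]₃* and the pronoun do not c-command one another → neither Principle B nor Principle C is at stake; coindexation permitted.
*Tamar₄* and the pronoun do not c-command one another → neither Principle B nor Principle C is at stake; coindexation permitted.
*Rania₅* and the pronoun do not c-command one another → neither Principle B nor Principle C is at stake; coindexation permitted.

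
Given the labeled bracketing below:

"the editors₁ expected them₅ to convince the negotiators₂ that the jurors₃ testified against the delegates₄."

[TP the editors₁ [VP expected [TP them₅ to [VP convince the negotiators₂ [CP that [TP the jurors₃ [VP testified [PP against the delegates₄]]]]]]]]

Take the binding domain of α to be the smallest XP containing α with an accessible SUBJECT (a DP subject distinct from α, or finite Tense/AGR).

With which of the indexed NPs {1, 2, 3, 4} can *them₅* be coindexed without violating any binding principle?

*them* is a pronoun, so Principle B applies: it must be free in its binding domain.
Binding domain of *them₅*: the matrix TP, whose subject is the editors₁.
*the editors₁* c-commands the pronoun within its binding domain → coindexation would violate Principle B.
*the negotiators₂*: the pronoun c-commands this R-expression → coindexation would violate Principle C on *the negotiators₂*.
*the jurors₃*: the pronoun c-commands this R-expression → coindexation would violate Principle C on *the jurors₃*.
*the delegates₄*: the pronoun c-commands this R-expression → coindexation would violate Principle C on *the delegates₄*.

none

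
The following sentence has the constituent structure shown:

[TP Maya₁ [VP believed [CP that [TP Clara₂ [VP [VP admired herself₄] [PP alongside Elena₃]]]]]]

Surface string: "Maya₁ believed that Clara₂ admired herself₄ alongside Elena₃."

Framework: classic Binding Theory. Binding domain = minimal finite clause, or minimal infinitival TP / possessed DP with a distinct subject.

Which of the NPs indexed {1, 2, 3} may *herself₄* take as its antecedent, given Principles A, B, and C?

{2}

*herself* is an anaphor, so Principle A applies: it must be bound in its binding domain.
Binding domain of *herself₄*: the embedded TP, whose subject is Clara₂.
*Maya₁* c-commands the anaphor but is outside its binding domain → cannot satisfy Principle A.
*Clara₂* c-commands the anaphor within its binding domain → licit binder.
*Elena₃* does not c-command the anaphor → cannot bind it.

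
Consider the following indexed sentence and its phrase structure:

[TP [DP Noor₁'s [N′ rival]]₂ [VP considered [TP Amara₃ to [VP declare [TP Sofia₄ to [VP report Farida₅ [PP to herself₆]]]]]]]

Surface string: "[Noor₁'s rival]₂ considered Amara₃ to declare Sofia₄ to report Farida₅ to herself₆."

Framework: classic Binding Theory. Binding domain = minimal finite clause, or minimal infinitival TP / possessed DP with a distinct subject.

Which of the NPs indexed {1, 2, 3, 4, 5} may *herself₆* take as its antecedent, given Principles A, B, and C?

{4, 5}

*herself* is an anaphor, so Principle A applies: it must be bound in its binding domain.
Binding domain of *herself₆*: the embedded TP, whose subject is Sofia₄.
*Noor₁* does not c-command the anaphor → cannot bind it.
*[Noor₁'s rival]₂* c-commands the anaphor but is outside its binding domain → cannot satisfy Principle A.
*Amara₃* c-commands the anaphor but is outside its binding domain → cannot satisfy Principle A.
*Sofia₄* c-commands the anaphor within its binding domain → licit binder.
*Farida₅* c-commands the anaphor within its binding domain → licit binder.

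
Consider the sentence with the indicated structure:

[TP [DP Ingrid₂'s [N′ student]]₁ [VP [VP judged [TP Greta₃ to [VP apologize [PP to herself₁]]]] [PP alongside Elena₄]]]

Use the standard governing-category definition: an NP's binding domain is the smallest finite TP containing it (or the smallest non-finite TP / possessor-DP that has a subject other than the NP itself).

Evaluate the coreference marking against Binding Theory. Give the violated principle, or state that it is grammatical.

The two coindexed NPs are *[Ingrid₂'s student]₁* and *herself₁*.
*herself₁* is an anaphor. Principle A requires it to be bound within its binding domain — the embedded TP, whose subject is Greta₃.
Within that domain it is c-commanded by *Greta₃*, which does not share its index.
*[Ingrid₂'s student]₁* does c-command the anaphor, but from outside its binding domain.
The anaphor is unbound in its domain → Principle A violation.

Principle A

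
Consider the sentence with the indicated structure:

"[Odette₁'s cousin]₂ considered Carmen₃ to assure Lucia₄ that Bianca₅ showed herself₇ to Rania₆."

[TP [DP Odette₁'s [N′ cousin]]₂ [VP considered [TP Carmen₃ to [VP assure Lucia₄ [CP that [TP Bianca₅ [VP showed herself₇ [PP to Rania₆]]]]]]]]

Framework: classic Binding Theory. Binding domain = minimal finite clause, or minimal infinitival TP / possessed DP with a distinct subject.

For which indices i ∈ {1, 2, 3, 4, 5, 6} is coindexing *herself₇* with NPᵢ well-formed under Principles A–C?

{5}

*herself* is an anaphor, so Principle A applies: it must be bound in its binding domain.
Binding domain of *herself₇*: the embedded TP, whose subject is Bianca₅.
*Odette₁* does not c-command the anaphor → cannot bind it.
*[Odette₁'s cousin]₂* c-commands the anaphor but is outside its binding domain → cannot satisfy Principle A.
*Carmen₃* c-commands the anaphor but is outside its binding domain → cannot satisfy Principle A.
*Lucia₄* c-commands the anaphor but is outside its binding domain → cannot satisfy Principle A.
*Bianca₅* c-commands the anaphor within its binding domain → licit binder.
*Rania₆* does not c-command the anaphor → cannot bind it.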